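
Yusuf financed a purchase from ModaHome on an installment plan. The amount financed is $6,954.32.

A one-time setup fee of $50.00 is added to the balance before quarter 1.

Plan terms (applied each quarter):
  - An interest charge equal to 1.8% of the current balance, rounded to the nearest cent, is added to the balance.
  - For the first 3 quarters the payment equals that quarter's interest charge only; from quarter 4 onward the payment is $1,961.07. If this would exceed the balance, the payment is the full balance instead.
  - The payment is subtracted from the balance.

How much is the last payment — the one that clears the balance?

$1,424.85

# | Opening | Interest | Payment | End bal
1 | $7,004.32 | $126.08 | $126.08 | $7,004.32
2 | $7,004.32 | $126.08 | $126.08 | $7,004.32
3 | $7,004.32 | $126.08 | $126.08 | $7,004.32
4 | $7,004.32 | $126.08 | $1,961.07 | $5,169.33
5 | $5,169.33 | $93.05 | $1,961.07 | $3,301.31
6 | $3,301.31 | $59.42 | $1,961.07 | $1,399.66
7 | $1,399.66 | $25.19 | $1,424.85 | $0.00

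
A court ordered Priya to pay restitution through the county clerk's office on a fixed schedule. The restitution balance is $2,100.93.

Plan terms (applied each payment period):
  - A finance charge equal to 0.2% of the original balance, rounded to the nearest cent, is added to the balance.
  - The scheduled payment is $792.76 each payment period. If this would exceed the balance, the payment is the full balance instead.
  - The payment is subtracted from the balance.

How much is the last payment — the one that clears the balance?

$528.01

Payment period 1: opening $2,100.93; interest $4.20 → $2,105.13; payment $792.76; balance $1,312.37
Payment period 2: opening $1,312.37; interest $4.20 → $1,316.57; payment $792.76; balance $523.81
Payment period 3: opening $523.81; interest $4.20 → $528.01; payment $528.01; balance $0.00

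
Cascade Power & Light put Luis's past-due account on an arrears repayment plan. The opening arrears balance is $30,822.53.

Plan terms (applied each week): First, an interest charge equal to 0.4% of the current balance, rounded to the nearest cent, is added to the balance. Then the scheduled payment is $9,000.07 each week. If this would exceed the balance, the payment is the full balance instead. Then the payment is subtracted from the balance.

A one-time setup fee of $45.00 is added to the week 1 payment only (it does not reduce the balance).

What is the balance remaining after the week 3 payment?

Week 1: opening $30,822.53; interest $123.29 → $30,945.82; payment $9,000.07 (+ $45.00 fee); balance $21,945.75
Week 2: opening $21,945.75; interest $87.78 → $22,033.53; payment $9,000.07; balance $13,033.46
Week 3: opening $13,033.46; interest $52.13 → $13,085.59; payment $9,000.07; balance $4,085.52

$4,085.52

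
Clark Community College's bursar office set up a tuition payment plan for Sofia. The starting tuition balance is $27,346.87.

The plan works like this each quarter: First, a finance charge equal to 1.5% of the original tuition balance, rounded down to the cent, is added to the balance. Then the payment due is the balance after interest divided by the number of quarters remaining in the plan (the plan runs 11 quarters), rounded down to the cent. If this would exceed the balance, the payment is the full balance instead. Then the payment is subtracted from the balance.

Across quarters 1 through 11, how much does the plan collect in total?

$31,859.07

Quarter 1: $27,346.87 +$410.20 interest = $27,757.07; pay $2,523.37 → $25,233.70
Quarter 2: $25,233.70 +$410.20 interest = $25,643.90; pay $2,564.39 → $23,079.51
Quarter 3: $23,079.51 +$410.20 interest = $23,489.71; pay $2,609.96 → $20,879.75
Quarter 4: $20,879.75 +$410.20 interest = $21,289.95; pay $2,661.24 → $18,628.71
Quarter 5: $18,628.71 +$410.20 interest = $19,038.91; pay $2,719.84 → $16,319.07
Quarter 6: $16,319.07 +$410.20 interest = $16,729.27; pay $2,788.21 → $13,941.06
Quarter 7: $13,941.06 +$410.20 interest = $14,351.26; pay $2,870.25 → $11,481.01
Quarter 8: $11,481.01 +$410.20 interest = $11,891.21; pay $2,972.80 → $8,918.41
Quarter 9: $8,918.41 +$410.20 interest = $9,328.61; pay $3,109.53 → $6,219.08
Quarter 10: $6,219.08 +$410.20 interest = $6,629.28; pay $3,314.64 → $3,314.64
Quarter 11: $3,314.64 +$410.20 interest = $3,724.84; pay $3,724.84 → $0.00
Total paid: $31,859.07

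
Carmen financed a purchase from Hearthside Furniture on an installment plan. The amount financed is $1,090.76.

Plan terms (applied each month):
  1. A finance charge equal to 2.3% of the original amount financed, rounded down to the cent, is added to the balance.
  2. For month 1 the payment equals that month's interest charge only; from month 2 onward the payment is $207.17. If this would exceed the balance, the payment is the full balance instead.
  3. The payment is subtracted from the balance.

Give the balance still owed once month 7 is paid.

$0.00

# | Opening | Interest | Payment | End bal
1 | $1,090.76 | $25.08 | $25.08 | $1,090.76
2 | $1,090.76 | $25.08 | $207.17 | $908.67
3 | $908.67 | $25.08 | $207.17 | $726.58
4 | $726.58 | $25.08 | $207.17 | $544.49
5 | $544.49 | $25.08 | $207.17 | $362.40
6 | $362.40 | $25.08 | $207.17 | $180.31
7 | $180.31 | $25.08 | $205.39 | $0.00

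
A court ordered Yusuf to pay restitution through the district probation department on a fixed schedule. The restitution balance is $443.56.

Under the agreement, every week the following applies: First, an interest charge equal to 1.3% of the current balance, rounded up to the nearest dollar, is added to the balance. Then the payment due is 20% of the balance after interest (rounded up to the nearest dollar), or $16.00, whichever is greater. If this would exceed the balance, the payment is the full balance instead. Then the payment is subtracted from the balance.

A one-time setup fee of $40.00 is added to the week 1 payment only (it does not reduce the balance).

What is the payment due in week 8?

Week 1: $443.56 +$6.00 interest = $449.56; pay $90.00 (+ $40.00 fee) → $359.56
Week 2: $359.56 +$5.00 interest = $364.56; pay $73.00 → $291.56
Week 3: $291.56 +$4.00 interest = $295.56; pay $60.00 → $235.56
Week 4: $235.56 +$4.00 interest = $239.56; pay $48.00 → $191.56
Week 5: $191.56 +$3.00 interest = $194.56; pay $39.00 → $155.56
Week 6: $155.56 +$3.00 interest = $158.56; pay $32.00 → $126.56
Week 7: $126.56 +$2.00 interest = $128.56; pay $26.00 → $102.56
Week 8: $102.56 +$2.00 interest = $104.56; pay $21.00 → $83.56

$21.00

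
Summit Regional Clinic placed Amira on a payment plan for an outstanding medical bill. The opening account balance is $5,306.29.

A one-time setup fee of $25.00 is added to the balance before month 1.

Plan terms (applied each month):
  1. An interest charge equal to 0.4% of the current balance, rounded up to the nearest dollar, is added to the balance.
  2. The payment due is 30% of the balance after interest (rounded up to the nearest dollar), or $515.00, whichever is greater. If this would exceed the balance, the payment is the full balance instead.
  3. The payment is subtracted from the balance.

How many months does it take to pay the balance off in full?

# | Opening | Interest | Payment | End bal
1 | $5,331.29 | $22.00 | $1,606.00 | $3,747.29
2 | $3,747.29 | $15.00 | $1,129.00 | $2,633.29
3 | $2,633.29 | $11.00 | $794.00 | $1,850.29
4 | $1,850.29 | $8.00 | $558.00 | $1,300.29
5 | $1,300.29 | $6.00 | $515.00 | $791.29
6 | $791.29 | $4.00 | $515.00 | $280.29
7 | $280.29 | $2.00 | $282.29 | $0.00
Balance reaches $0.00 in month 7.

7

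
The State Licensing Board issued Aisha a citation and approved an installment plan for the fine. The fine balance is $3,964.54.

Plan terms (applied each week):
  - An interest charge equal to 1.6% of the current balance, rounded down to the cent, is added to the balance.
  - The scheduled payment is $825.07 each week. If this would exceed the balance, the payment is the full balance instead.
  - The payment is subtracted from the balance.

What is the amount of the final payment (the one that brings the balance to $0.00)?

$33.02

# | Opening | Interest | Payment | End bal
1 | $3,964.54 | $63.43 | $825.07 | $3,202.90
2 | $3,202.90 | $51.24 | $825.07 | $2,429.07
3 | $2,429.07 | $38.86 | $825.07 | $1,642.86
4 | $1,642.86 | $26.28 | $825.07 | $844.07
5 | $844.07 | $13.50 | $825.07 | $32.50
6 | $32.50 | $0.52 | $33.02 | $0.00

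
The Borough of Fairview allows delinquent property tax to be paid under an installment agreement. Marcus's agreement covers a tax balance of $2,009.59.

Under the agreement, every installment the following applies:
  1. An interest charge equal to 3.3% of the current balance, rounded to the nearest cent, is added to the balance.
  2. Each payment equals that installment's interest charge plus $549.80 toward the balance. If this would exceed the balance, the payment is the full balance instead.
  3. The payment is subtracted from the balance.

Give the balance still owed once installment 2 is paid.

$909.99

# | Opening | Interest | Payment | End bal
1 | $2,009.59 | $66.32 | $616.12 | $1,459.79
2 | $1,459.79 | $48.17 | $597.97 | $909.99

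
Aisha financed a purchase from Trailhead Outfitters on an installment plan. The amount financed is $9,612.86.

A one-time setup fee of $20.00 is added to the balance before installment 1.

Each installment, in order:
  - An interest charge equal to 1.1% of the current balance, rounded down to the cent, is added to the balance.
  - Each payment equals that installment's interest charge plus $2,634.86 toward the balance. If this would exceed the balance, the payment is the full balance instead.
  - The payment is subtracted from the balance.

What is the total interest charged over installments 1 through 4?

$249.93

# | Opening | Interest | Payment | End bal
1 | $9,632.86 | $105.96 | $2,740.82 | $6,998.00
2 | $6,998.00 | $76.97 | $2,711.83 | $4,363.14
3 | $4,363.14 | $47.99 | $2,682.85 | $1,728.28
4 | $1,728.28 | $19.01 | $1,747.29 | $0.00
Total interest: $105.96 + $76.97 + $47.99 + $19.01 = $249.93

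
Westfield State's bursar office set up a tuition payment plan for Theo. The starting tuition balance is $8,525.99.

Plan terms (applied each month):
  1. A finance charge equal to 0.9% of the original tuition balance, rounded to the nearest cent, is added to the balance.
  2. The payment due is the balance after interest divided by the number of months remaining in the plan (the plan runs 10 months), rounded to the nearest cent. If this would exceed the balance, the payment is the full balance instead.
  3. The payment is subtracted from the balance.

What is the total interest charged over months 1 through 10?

# | Opening | Interest | Payment | End bal
1 | $8,525.99 | $76.73 | $860.27 | $7,742.45
2 | $7,742.45 | $76.73 | $868.80 | $6,950.38
3 | $6,950.38 | $76.73 | $878.39 | $6,148.72
4 | $6,148.72 | $76.73 | $889.35 | $5,336.10
5 | $5,336.10 | $76.73 | $902.14 | $4,510.69
6 | $4,510.69 | $76.73 | $917.48 | $3,669.94
7 | $3,669.94 | $76.73 | $936.67 | $2,810.00
8 | $2,810.00 | $76.73 | $962.24 | $1,924.49
9 | $1,924.49 | $76.73 | $1,000.61 | $1,000.61
10 | $1,000.61 | $76.73 | $1,077.34 | $0.00
Total interest: $76.73 + $76.73 + $76.73 + $76.73 + $76.73 + $76.73 + $76.73 + $76.73 + $76.73 + $76.73 = $767.30

$767.30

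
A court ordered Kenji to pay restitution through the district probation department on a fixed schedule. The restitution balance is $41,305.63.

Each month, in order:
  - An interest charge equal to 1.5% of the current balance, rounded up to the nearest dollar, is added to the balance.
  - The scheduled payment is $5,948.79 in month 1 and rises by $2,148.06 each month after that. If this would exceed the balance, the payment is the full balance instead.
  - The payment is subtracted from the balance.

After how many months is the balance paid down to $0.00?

5

Month 1: $41,305.63 +$620.00 interest = $41,925.63; pay $5,948.79 → $35,976.84
Month 2: $35,976.84 +$540.00 interest = $36,516.84; pay $8,096.85 → $28,419.99
Month 3: $28,419.99 +$427.00 interest = $28,846.99; pay $10,244.91 → $18,602.08
Month 4: $18,602.08 +$280.00 interest = $18,882.08; pay $12,392.97 → $6,489.11
Month 5: $6,489.11 +$98.00 interest = $6,587.11; pay $6,587.11 → $0.00
Balance reaches $0.00 in month 5.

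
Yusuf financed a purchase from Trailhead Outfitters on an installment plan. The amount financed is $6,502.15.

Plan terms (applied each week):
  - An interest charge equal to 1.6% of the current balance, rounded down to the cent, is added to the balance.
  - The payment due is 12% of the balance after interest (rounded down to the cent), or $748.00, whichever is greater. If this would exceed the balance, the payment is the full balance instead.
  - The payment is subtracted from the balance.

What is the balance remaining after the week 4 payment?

$3,816.86

Week 1: opening $6,502.15; interest $104.03 → $6,606.18; payment $792.74; balance $5,813.44
Week 2: opening $5,813.44; interest $93.01 → $5,906.45; payment $748.00; balance $5,158.45
Week 3: opening $5,158.45; interest $82.53 → $5,240.98; payment $748.00; balance $4,492.98
Week 4: opening $4,492.98; interest $71.88 → $4,564.86; payment $748.00; balance $3,816.86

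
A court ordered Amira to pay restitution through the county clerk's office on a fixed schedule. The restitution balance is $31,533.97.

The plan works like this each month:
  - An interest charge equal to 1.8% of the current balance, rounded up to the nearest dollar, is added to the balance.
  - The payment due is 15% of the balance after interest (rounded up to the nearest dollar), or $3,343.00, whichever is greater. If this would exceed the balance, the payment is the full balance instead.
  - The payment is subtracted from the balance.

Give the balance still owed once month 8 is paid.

Month 1: $31,533.97 +$568.00 interest = $32,101.97; pay $4,816.00 → $27,285.97
Month 2: $27,285.97 +$492.00 interest = $27,777.97; pay $4,167.00 → $23,610.97
Month 3: $23,610.97 +$425.00 interest = $24,035.97; pay $3,606.00 → $20,429.97
Month 4: $20,429.97 +$368.00 interest = $20,797.97; pay $3,343.00 → $17,454.97
Month 5: $17,454.97 +$315.00 interest = $17,769.97; pay $3,343.00 → $14,426.97
Month 6: $14,426.97 +$260.00 interest = $14,686.97; pay $3,343.00 → $11,343.97
Month 7: $11,343.97 +$205.00 interest = $11,548.97; pay $3,343.00 → $8,205.97
Month 8: $8,205.97 +$148.00 interest = $8,353.97; pay $3,343.00 → $5,010.97

$5,010.97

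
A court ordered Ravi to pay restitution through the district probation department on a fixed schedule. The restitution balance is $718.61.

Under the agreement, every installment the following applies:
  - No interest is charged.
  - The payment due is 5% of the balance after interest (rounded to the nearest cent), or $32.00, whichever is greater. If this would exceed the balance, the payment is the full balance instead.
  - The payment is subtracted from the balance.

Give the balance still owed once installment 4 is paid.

# | Opening | Payment | End bal
1 | $718.61 | $35.93 | $682.68
2 | $682.68 | $34.13 | $648.55
3 | $648.55 | $32.43 | $616.12
4 | $616.12 | $32.00 | $584.12

$584.12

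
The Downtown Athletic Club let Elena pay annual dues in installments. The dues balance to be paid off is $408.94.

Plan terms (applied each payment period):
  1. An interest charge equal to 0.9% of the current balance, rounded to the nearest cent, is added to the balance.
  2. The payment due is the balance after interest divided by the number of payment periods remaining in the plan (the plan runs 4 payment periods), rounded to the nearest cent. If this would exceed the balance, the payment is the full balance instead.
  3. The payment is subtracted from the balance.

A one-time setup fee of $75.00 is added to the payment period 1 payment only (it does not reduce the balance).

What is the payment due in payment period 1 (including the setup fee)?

# | Opening | Interest | Payment | Fee | End bal
1 | $408.94 | $3.68 | $103.16 | $75.00 | $309.46

$178.16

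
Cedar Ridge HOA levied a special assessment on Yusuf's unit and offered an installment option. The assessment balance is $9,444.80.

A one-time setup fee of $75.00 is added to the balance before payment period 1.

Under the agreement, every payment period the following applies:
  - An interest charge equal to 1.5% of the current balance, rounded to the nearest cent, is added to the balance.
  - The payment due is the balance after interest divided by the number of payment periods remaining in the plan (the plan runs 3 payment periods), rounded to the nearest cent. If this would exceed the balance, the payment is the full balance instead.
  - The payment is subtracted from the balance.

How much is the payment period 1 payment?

Payment period 1: $9,519.80 +$142.80 interest = $9,662.60; pay $3,220.87 → $6,441.73

$3,220.87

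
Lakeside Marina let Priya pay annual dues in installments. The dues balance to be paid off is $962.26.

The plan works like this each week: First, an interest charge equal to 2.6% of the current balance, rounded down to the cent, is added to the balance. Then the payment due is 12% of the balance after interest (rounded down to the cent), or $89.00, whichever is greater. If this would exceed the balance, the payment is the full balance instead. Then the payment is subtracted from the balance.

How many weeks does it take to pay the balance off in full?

13

Week 1: opening $962.26; interest $25.01 → $987.27; payment $118.47; balance $868.80
Week 2: opening $868.80; interest $22.58 → $891.38; payment $106.96; balance $784.42
Week 3: opening $784.42; interest $20.39 → $804.81; payment $96.57; balance $708.24
Week 4: opening $708.24; interest $18.41 → $726.65; payment $89.00; balance $637.65
Week 5: opening $637.65; interest $16.57 → $654.22; payment $89.00; balance $565.22
Week 6: opening $565.22; interest $14.69 → $579.91; payment $89.00; balance $490.91
Week 7: opening $490.91; interest $12.76 → $503.67; payment $89.00; balance $414.67
Week 8: opening $414.67; interest $10.78 → $425.45; payment $89.00; balance $336.45
Week 9: opening $336.45; interest $8.74 → $345.19; payment $89.00; balance $256.19
Week 10: opening $256.19; interest $6.66 → $262.85; payment $89.00; balance $173.85
Week 11: opening $173.85; interest $4.52 → $178.37; payment $89.00; balance $89.37
Week 12: opening $89.37; interest $2.32 → $91.69; payment $89.00; balance $2.69
Week 13: opening $2.69; interest $0.06 → $2.75; payment $2.75; balance $0.00
Balance reaches $0.00 in week 13.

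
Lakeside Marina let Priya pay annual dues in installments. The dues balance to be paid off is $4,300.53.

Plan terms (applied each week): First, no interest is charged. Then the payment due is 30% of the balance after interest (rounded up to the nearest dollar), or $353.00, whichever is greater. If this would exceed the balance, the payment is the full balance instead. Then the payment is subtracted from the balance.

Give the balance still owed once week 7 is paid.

$0.00

Week 1: opening $4,300.53; payment $1,291.00; balance $3,009.53
Week 2: opening $3,009.53; payment $903.00; balance $2,106.53
Week 3: opening $2,106.53; payment $632.00; balance $1,474.53
Week 4: opening $1,474.53; payment $443.00; balance $1,031.53
Week 5: opening $1,031.53; payment $353.00; balance $678.53
Week 6: opening $678.53; payment $353.00; balance $325.53
Week 7: opening $325.53; payment $325.53; balance $0.00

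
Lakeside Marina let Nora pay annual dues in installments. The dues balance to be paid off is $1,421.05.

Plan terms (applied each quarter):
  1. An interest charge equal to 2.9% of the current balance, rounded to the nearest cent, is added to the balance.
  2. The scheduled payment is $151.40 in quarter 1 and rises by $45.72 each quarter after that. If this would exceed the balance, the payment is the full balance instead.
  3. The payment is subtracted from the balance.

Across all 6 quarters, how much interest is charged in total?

$170.33

Quarter 1: opening $1,421.05; interest $41.21 → $1,462.26; payment $151.40; balance $1,310.86
Quarter 2: opening $1,310.86; interest $38.01 → $1,348.87; payment $197.12; balance $1,151.75
Quarter 3: opening $1,151.75; interest $33.40 → $1,185.15; payment $242.84; balance $942.31
Quarter 4: opening $942.31; interest $27.33 → $969.64; payment $288.56; balance $681.08
Quarter 5: opening $681.08; interest $19.75 → $700.83; payment $334.28; balance $366.55
Quarter 6: opening $366.55; interest $10.63 → $377.18; payment $377.18; balance $0.00
Total interest: $41.21 + $38.01 + $33.40 + $27.33 + $19.75 + $10.63 = $170.33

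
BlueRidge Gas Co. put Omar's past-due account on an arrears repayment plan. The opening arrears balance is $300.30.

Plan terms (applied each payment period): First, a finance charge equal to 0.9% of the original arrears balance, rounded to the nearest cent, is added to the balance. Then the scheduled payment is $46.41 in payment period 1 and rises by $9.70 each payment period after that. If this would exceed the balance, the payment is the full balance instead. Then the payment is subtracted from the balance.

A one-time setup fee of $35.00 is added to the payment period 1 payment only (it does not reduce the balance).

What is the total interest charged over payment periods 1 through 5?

Payment period 1: opening $300.30; interest $2.70 → $303.00; payment $46.41 (+ $35.00 fee); balance $256.59
Payment period 2: opening $256.59; interest $2.70 → $259.29; payment $56.11; balance $203.18
Payment period 3: opening $203.18; interest $2.70 → $205.88; payment $65.81; balance $140.07
Payment period 4: opening $140.07; interest $2.70 → $142.77; payment $75.51; balance $67.26
Payment period 5: opening $67.26; interest $2.70 → $69.96; payment $69.96; balance $0.00
Total interest: $2.70 + $2.70 + $2.70 + $2.70 + $2.70 = $13.50

$13.50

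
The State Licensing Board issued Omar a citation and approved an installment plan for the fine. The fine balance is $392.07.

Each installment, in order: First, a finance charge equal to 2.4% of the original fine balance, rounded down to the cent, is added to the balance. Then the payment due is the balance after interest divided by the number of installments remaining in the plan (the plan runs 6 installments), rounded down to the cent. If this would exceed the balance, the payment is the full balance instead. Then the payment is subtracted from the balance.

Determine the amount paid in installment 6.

Installment 1: $392.07 +$9.40 interest = $401.47; pay $66.91 → $334.56
Installment 2: $334.56 +$9.40 interest = $343.96; pay $68.79 → $275.17
Installment 3: $275.17 +$9.40 interest = $284.57; pay $71.14 → $213.43
Installment 4: $213.43 +$9.40 interest = $222.83; pay $74.27 → $148.56
Installment 5: $148.56 +$9.40 interest = $157.96; pay $78.98 → $78.98
Installment 6: $78.98 +$9.40 interest = $88.38; pay $88.38 → $0.00

$88.38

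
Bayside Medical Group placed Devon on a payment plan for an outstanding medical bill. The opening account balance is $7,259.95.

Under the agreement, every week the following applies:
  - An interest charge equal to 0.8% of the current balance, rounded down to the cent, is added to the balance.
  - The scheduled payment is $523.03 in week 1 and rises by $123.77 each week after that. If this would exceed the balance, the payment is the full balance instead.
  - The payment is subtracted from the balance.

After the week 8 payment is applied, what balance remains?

$0.00

Week 1: $7,259.95 +$58.07 interest = $7,318.02; pay $523.03 → $6,794.99
Week 2: $6,794.99 +$54.35 interest = $6,849.34; pay $646.80 → $6,202.54
Week 3: $6,202.54 +$49.62 interest = $6,252.16; pay $770.57 → $5,481.59
Week 4: $5,481.59 +$43.85 interest = $5,525.44; pay $894.34 → $4,631.10
Week 5: $4,631.10 +$37.04 interest = $4,668.14; pay $1,018.11 → $3,650.03
Week 6: $3,650.03 +$29.20 interest = $3,679.23; pay $1,141.88 → $2,537.35
Week 7: $2,537.35 +$20.29 interest = $2,557.64; pay $1,265.65 → $1,291.99
Week 8: $1,291.99 +$10.33 interest = $1,302.32; pay $1,302.32 → $0.00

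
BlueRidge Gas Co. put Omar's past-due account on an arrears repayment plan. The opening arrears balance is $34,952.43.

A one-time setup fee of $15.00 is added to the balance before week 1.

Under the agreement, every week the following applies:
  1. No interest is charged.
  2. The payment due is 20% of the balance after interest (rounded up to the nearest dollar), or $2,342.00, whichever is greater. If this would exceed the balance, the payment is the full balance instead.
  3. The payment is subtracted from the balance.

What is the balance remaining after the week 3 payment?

$17,902.43

Week 1: $34,967.43 − $6,994.00 → $27,973.43
Week 2: $27,973.43 − $5,595.00 → $22,378.43
Week 3: $22,378.43 − $4,476.00 → $17,902.43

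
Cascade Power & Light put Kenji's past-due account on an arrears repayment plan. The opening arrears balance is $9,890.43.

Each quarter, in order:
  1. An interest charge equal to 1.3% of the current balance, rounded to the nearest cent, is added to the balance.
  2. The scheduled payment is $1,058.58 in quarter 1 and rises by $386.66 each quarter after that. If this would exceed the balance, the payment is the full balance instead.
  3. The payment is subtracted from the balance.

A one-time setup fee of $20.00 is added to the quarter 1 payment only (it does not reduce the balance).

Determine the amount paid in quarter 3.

Quarter 1: $9,890.43 +$128.58 interest = $10,019.01; pay $1,058.58 (+ $20.00 fee) → $8,960.43
Quarter 2: $8,960.43 +$116.49 interest = $9,076.92; pay $1,445.24 → $7,631.68
Quarter 3: $7,631.68 +$99.21 interest = $7,730.89; pay $1,831.90 → $5,898.99

$1,831.90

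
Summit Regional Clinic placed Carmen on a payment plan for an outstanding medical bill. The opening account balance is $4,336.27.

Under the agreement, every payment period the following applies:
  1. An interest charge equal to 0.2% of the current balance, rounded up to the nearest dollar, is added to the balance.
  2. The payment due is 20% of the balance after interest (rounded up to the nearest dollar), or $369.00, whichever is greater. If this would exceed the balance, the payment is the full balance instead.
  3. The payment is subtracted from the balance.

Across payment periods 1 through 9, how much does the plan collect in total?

Payment period 1: $4,336.27 +$9.00 interest = $4,345.27; pay $870.00 → $3,475.27
Payment period 2: $3,475.27 +$7.00 interest = $3,482.27; pay $697.00 → $2,785.27
Payment period 3: $2,785.27 +$6.00 interest = $2,791.27; pay $559.00 → $2,232.27
Payment period 4: $2,232.27 +$5.00 interest = $2,237.27; pay $448.00 → $1,789.27
Payment period 5: $1,789.27 +$4.00 interest = $1,793.27; pay $369.00 → $1,424.27
Payment period 6: $1,424.27 +$3.00 interest = $1,427.27; pay $369.00 → $1,058.27
Payment period 7: $1,058.27 +$3.00 interest = $1,061.27; pay $369.00 → $692.27
Payment period 8: $692.27 +$2.00 interest = $694.27; pay $369.00 → $325.27
Payment period 9: $325.27 +$1.00 interest = $326.27; pay $326.27 → $0.00
Total paid: $4,376.27

$4,376.27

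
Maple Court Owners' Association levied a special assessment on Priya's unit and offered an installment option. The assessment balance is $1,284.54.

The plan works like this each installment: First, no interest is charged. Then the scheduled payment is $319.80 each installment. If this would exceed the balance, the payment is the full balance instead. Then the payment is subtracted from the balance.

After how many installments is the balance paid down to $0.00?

Installment 1: $1,284.54 − $319.80 → $964.74
Installment 2: $964.74 − $319.80 → $644.94
Installment 3: $644.94 − $319.80 → $325.14
Installment 4: $325.14 − $319.80 → $5.34
Installment 5: $5.34 − $5.34 → $0.00
Balance reaches $0.00 in installment 5.

5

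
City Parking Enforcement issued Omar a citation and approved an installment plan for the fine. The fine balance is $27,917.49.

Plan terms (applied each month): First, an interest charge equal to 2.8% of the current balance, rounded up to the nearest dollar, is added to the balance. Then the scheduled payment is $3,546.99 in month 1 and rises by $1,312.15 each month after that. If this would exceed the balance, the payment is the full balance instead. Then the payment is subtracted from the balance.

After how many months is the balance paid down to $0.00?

# | Opening | Interest | Payment | End bal
1 | $27,917.49 | $782.00 | $3,546.99 | $25,152.50
2 | $25,152.50 | $705.00 | $4,859.14 | $20,998.36
3 | $20,998.36 | $588.00 | $6,171.29 | $15,415.07
4 | $15,415.07 | $432.00 | $7,483.44 | $8,363.63
5 | $8,363.63 | $235.00 | $8,598.63 | $0.00
Balance reaches $0.00 in month 5.

5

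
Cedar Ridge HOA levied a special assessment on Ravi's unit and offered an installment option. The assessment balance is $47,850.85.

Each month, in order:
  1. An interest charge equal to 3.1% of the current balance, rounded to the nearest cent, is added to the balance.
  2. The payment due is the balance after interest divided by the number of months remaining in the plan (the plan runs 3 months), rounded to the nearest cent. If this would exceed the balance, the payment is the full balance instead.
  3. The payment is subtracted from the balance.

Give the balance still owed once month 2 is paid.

$16,954.53

Month 1: $47,850.85 +$1,483.38 interest = $49,334.23; pay $16,444.74 → $32,889.49
Month 2: $32,889.49 +$1,019.57 interest = $33,909.06; pay $16,954.53 → $16,954.53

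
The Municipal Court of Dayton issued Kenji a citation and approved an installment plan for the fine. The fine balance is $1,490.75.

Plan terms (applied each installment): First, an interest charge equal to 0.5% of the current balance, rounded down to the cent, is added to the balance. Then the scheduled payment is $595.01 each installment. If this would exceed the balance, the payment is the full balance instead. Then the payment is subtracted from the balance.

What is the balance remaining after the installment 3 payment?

$0.00

Installment 1: opening $1,490.75; interest $7.45 → $1,498.20; payment $595.01; balance $903.19
Installment 2: opening $903.19; interest $4.51 → $907.70; payment $595.01; balance $312.69
Installment 3: opening $312.69; interest $1.56 → $314.25; payment $314.25; balance $0.00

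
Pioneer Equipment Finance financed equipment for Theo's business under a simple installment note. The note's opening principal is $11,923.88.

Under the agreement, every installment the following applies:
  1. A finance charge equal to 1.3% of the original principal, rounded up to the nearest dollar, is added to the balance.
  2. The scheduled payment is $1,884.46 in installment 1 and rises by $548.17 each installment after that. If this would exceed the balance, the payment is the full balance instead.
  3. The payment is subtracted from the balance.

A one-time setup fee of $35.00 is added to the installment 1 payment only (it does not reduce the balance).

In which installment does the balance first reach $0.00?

Installment 1: $11,923.88 +$156.00 interest = $12,079.88; pay $1,884.46 (+ $35.00 fee) → $10,195.42
Installment 2: $10,195.42 +$156.00 interest = $10,351.42; pay $2,432.63 → $7,918.79
Installment 3: $7,918.79 +$156.00 interest = $8,074.79; pay $2,980.80 → $5,093.99
Installment 4: $5,093.99 +$156.00 interest = $5,249.99; pay $3,528.97 → $1,721.02
Installment 5: $1,721.02 +$156.00 interest = $1,877.02; pay $1,877.02 → $0.00
Balance reaches $0.00 in installment 5.

5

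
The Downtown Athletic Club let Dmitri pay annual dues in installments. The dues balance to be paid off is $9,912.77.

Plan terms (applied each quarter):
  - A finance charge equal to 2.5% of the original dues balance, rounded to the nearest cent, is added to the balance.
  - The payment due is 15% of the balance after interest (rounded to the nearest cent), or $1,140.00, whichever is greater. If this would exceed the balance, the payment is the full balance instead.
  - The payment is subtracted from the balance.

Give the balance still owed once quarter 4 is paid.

$5,737.39

Quarter 1: opening $9,912.77; interest $247.82 → $10,160.59; payment $1,524.09; balance $8,636.50
Quarter 2: opening $8,636.50; interest $247.82 → $8,884.32; payment $1,332.65; balance $7,551.67
Quarter 3: opening $7,551.67; interest $247.82 → $7,799.49; payment $1,169.92; balance $6,629.57
Quarter 4: opening $6,629.57; interest $247.82 → $6,877.39; payment $1,140.00; balance $5,737.39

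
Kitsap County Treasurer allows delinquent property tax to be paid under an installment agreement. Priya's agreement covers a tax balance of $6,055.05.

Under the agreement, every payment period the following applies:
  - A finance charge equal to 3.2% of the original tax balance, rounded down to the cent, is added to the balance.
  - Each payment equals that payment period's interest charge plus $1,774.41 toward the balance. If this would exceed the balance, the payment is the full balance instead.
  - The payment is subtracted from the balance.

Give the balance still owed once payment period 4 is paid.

$0.00

# | Opening | Interest | Payment | End bal
1 | $6,055.05 | $193.76 | $1,968.17 | $4,280.64
2 | $4,280.64 | $193.76 | $1,968.17 | $2,506.23
3 | $2,506.23 | $193.76 | $1,968.17 | $731.82
4 | $731.82 | $193.76 | $925.58 | $0.00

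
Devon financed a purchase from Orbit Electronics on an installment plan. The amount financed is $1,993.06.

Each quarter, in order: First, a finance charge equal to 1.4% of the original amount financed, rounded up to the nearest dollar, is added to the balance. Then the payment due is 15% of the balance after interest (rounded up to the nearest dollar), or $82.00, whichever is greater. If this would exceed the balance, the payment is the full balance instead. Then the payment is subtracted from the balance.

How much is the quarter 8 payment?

# | Opening | Interest | Payment | End bal
1 | $1,993.06 | $28.00 | $304.00 | $1,717.06
2 | $1,717.06 | $28.00 | $262.00 | $1,483.06
3 | $1,483.06 | $28.00 | $227.00 | $1,284.06
4 | $1,284.06 | $28.00 | $197.00 | $1,115.06
5 | $1,115.06 | $28.00 | $172.00 | $971.06
6 | $971.06 | $28.00 | $150.00 | $849.06
7 | $849.06 | $28.00 | $132.00 | $745.06
8 | $745.06 | $28.00 | $116.00 | $657.06

$116.00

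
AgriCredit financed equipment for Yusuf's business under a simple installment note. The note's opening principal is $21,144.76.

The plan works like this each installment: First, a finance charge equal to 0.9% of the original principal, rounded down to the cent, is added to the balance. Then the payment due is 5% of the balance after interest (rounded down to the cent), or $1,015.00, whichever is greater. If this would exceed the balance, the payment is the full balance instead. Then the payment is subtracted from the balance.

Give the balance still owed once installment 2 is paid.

Installment 1: $21,144.76 +$190.30 interest = $21,335.06; pay $1,066.75 → $20,268.31
Installment 2: $20,268.31 +$190.30 interest = $20,458.61; pay $1,022.93 → $19,435.68

$19,435.68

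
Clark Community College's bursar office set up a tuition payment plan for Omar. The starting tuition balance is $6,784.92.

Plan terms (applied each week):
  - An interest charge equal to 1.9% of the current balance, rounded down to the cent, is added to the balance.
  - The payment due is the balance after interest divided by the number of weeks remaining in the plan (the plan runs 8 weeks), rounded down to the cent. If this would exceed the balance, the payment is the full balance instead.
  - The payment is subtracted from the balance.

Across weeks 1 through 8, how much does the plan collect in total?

$7,391.47

Week 1: $6,784.92 +$128.91 interest = $6,913.83; pay $864.22 → $6,049.61
Week 2: $6,049.61 +$114.94 interest = $6,164.55; pay $880.65 → $5,283.90
Week 3: $5,283.90 +$100.39 interest = $5,384.29; pay $897.38 → $4,486.91
Week 4: $4,486.91 +$85.25 interest = $4,572.16; pay $914.43 → $3,657.73
Week 5: $3,657.73 +$69.49 interest = $3,727.22; pay $931.80 → $2,795.42
Week 6: $2,795.42 +$53.11 interest = $2,848.53; pay $949.51 → $1,899.02
Week 7: $1,899.02 +$36.08 interest = $1,935.10; pay $967.55 → $967.55
Week 8: $967.55 +$18.38 interest = $985.93; pay $985.93 → $0.00
Total paid: $7,391.47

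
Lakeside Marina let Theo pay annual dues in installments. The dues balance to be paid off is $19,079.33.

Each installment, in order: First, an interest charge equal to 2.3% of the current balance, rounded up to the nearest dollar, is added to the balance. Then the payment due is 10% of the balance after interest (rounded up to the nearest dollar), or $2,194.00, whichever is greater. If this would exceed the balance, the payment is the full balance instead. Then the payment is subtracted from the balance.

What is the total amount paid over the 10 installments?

Installment 1: opening $19,079.33; interest $439.00 → $19,518.33; payment $2,194.00; balance $17,324.33
Installment 2: opening $17,324.33; interest $399.00 → $17,723.33; payment $2,194.00; balance $15,529.33
Installment 3: opening $15,529.33; interest $358.00 → $15,887.33; payment $2,194.00; balance $13,693.33
Installment 4: opening $13,693.33; interest $315.00 → $14,008.33; payment $2,194.00; balance $11,814.33
Installment 5: opening $11,814.33; interest $272.00 → $12,086.33; payment $2,194.00; balance $9,892.33
Installment 6: opening $9,892.33; interest $228.00 → $10,120.33; payment $2,194.00; balance $7,926.33
Installment 7: opening $7,926.33; interest $183.00 → $8,109.33; payment $2,194.00; balance $5,915.33
Installment 8: opening $5,915.33; interest $137.00 → $6,052.33; payment $2,194.00; balance $3,858.33
Installment 9: opening $3,858.33; interest $89.00 → $3,947.33; payment $2,194.00; balance $1,753.33
Installment 10: opening $1,753.33; interest $41.00 → $1,794.33; payment $1,794.33; balance $0.00
Total paid: $21,540.33

$21,540.33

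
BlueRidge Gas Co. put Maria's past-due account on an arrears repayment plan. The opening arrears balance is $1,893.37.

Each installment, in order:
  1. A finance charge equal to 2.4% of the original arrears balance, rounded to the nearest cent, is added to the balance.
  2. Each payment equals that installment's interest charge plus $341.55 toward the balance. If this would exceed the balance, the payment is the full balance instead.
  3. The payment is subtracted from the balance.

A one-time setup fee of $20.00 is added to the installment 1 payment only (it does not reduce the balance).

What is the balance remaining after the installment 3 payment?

$868.72

Installment 1: $1,893.37 +$45.44 interest = $1,938.81; pay $386.99 (+ $20.00 fee) → $1,551.82
Installment 2: $1,551.82 +$45.44 interest = $1,597.26; pay $386.99 → $1,210.27
Installment 3: $1,210.27 +$45.44 interest = $1,255.71; pay $386.99 → $868.72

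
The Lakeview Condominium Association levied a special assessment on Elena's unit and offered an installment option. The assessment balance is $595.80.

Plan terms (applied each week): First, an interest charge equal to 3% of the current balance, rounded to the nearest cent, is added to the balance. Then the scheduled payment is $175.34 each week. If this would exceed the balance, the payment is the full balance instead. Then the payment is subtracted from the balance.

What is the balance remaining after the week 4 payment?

Week 1: opening $595.80; interest $17.87 → $613.67; payment $175.34; balance $438.33
Week 2: opening $438.33; interest $13.15 → $451.48; payment $175.34; balance $276.14
Week 3: opening $276.14; interest $8.28 → $284.42; payment $175.34; balance $109.08
Week 4: opening $109.08; interest $3.27 → $112.35; payment $112.35; balance $0.00

$0.00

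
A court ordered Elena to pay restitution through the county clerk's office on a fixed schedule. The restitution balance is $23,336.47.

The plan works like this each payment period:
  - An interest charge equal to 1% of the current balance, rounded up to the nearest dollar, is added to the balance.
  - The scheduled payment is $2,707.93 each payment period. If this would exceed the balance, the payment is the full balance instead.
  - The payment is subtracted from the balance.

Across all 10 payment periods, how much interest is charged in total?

Payment period 1: $23,336.47 +$234.00 interest = $23,570.47; pay $2,707.93 → $20,862.54
Payment period 2: $20,862.54 +$209.00 interest = $21,071.54; pay $2,707.93 → $18,363.61
Payment period 3: $18,363.61 +$184.00 interest = $18,547.61; pay $2,707.93 → $15,839.68
Payment period 4: $15,839.68 +$159.00 interest = $15,998.68; pay $2,707.93 → $13,290.75
Payment period 5: $13,290.75 +$133.00 interest = $13,423.75; pay $2,707.93 → $10,715.82
Payment period 6: $10,715.82 +$108.00 interest = $10,823.82; pay $2,707.93 → $8,115.89
Payment period 7: $8,115.89 +$82.00 interest = $8,197.89; pay $2,707.93 → $5,489.96
Payment period 8: $5,489.96 +$55.00 interest = $5,544.96; pay $2,707.93 → $2,837.03
Payment period 9: $2,837.03 +$29.00 interest = $2,866.03; pay $2,707.93 → $158.10
Payment period 10: $158.10 +$2.00 interest = $160.10; pay $160.10 → $0.00
Total interest: $234.00 + $209.00 + $184.00 + $159.00 + $133.00 + $108.00 + $82.00 + $55.00 + $29.00 + $2.00 = $1,195.00

$1,195.00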